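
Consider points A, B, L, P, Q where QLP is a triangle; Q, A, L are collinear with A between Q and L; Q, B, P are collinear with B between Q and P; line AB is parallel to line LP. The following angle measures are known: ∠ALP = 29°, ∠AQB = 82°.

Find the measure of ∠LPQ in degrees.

∠LPQ = 69°

1. ∠PLQ = 29°  [A on ray LQ]
2. ∠LQP = 82°  [A on QL, B on QP]
3. ∠LPQ = 69°  [△QLP]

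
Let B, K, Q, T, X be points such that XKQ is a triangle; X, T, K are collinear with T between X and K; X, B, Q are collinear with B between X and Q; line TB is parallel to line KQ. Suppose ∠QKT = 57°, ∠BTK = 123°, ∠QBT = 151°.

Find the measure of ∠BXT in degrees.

∠BXT = 94°

1. ∠BTX = 57°  [linear pair at T on XK]
2. ∠TBX = 29°  [linear pair at B on XQ]
3. ∠BXT = 94°  [△XTB]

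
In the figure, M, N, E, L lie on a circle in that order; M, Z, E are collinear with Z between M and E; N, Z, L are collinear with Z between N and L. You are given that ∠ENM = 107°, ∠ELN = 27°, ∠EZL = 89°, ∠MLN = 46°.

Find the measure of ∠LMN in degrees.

∠LMN = 70°

1. ∠EMN = 27°  [same arc NE]
2. ∠MZN = 89°  [vertical angles at Z]
3. ∠LNM = 64°  [△MZN]
4. ∠LMN = 70°  [△MNL]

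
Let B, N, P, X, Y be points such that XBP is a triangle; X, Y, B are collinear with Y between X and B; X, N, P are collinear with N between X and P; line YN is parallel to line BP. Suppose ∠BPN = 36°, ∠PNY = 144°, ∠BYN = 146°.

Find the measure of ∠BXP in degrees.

1. ∠XNY = 36°  [linear pair at N on XP]
2. ∠NYX = 34°  [linear pair at Y on XB]
3. ∠NXY = 110°  [△XYN]
4. ∠BXP = 110°  [Y on XB, N on XP]

∠BXP = 110°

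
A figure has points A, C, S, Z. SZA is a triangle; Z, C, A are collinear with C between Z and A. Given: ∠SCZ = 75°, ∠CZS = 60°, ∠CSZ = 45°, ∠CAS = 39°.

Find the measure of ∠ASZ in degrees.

∠ASZ = 81°

1. ∠AZS = 60°  [C on ray ZA]
2. ∠SAZ = 39°  [C on ray AZ]
3. ∠ASZ = 81°  [△SZA]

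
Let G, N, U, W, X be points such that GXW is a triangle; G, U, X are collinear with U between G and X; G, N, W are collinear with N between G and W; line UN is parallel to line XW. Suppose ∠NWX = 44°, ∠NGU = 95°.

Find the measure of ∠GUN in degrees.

∠GUN = 41°

1. ∠GWX = 44°  [N on ray WG]
2. ∠WGX = 95°  [U on GX, N on GW]
3. ∠GXW = 41°  [△GXW]
4. ∠GUN = 41°  [UN∥XW, corresponding at U]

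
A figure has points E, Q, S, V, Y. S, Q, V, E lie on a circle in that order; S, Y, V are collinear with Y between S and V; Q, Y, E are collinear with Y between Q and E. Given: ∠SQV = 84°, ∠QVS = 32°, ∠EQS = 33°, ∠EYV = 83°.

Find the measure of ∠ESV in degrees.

∠ESV = 51°

1. ∠SEV = 96°  [cyclic SQVE, opposite ∠Q+∠E]
2. ∠EVS = 33°  [same arc SE]
3. ∠ESV = 51°  [△SVE]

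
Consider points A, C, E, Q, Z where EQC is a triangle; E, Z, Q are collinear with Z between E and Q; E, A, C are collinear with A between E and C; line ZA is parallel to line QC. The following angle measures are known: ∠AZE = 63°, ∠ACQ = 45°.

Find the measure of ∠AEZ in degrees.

1. ∠CQE = 63°  [ZA∥QC, corresponding at Z]
2. ∠ECQ = 45°  [A on ray CE]
3. ∠CEQ = 72°  [△EQC]
4. ∠AEZ = 72°  [Z on EQ, A on EC]

∠AEZ = 72°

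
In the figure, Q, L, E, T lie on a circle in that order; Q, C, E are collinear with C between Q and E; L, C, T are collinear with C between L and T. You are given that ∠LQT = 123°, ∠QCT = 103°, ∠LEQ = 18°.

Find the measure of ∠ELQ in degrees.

1. ∠LET = 57°  [cyclic QLET, opposite ∠Q+∠E]
2. ∠ECL = 103°  [vertical angles at C]
3. ∠ELT = 59°  [△LCE]
4. ∠ETL = 64°  [△LET]
5. ∠EQL = 64°  [same arc LE]
6. ∠ELQ = 98°  [△QLE]

∠ELQ = 98°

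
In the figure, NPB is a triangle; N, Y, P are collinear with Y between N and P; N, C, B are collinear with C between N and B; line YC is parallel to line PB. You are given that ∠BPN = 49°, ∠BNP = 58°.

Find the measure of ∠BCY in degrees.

∠BCY = 107°

1. ∠NBP = 73°  [△NPB]
2. ∠NCY = 73°  [YC∥PB, corresponding at C]
3. ∠BCY = 107°  [linear pair at C on NB]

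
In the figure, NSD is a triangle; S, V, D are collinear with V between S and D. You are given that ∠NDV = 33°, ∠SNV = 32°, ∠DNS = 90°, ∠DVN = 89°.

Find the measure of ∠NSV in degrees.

1. ∠NDS = 33°  [V on ray DS]
2. ∠DSN = 57°  [△NSD]
3. ∠NSV = 57°  [V on ray SD]

∠NSV = 57°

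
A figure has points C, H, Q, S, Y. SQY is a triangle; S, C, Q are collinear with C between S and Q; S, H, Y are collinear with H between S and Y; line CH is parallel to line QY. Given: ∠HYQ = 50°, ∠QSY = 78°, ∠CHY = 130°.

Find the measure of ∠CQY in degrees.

∠CQY = 52°

1. ∠QYS = 50°  [H on ray YS]
2. ∠SQY = 52°  [△SQY]
3. ∠CQY = 52°  [C on ray QS]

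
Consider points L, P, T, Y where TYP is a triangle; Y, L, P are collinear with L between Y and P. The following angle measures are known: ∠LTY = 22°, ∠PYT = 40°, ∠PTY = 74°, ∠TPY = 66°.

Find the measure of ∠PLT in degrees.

∠PLT = 62°

1. ∠LYT = 40°  [L on ray YP]
2. ∠TLY = 118°  [△TYL]
3. ∠PLT = 62°  [linear pair at L on YP]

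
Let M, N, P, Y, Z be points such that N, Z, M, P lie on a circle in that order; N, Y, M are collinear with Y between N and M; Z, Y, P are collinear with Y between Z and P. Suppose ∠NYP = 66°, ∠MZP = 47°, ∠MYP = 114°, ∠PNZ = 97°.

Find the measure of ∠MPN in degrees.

∠MPN = 117°

1. ∠MNP = 47°  [same arc MP]
2. ∠PMZ = 83°  [cyclic NZMP, opposite ∠N+∠M]
3. ∠MPZ = 50°  [△ZMP]
4. ∠NMP = 16°  [△MYP]
5. ∠MPN = 117°  [△NMP]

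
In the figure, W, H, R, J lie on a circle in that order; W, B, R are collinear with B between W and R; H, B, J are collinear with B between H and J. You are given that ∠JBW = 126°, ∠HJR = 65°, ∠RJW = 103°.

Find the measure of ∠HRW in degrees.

1. ∠HWR = 65°  [same arc HR]
2. ∠RHW = 77°  [cyclic WHRJ, opposite ∠H+∠J]
3. ∠HRW = 38°  [△WHR]

∠HRW = 38°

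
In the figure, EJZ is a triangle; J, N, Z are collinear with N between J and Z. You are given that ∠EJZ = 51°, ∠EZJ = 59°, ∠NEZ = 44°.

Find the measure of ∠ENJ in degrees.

1. ∠EZN = 59°  [N on ray ZJ]
2. ∠ENZ = 77°  [△ENZ]
3. ∠ENJ = 103°  [linear pair at N on JZ]

∠ENJ = 103°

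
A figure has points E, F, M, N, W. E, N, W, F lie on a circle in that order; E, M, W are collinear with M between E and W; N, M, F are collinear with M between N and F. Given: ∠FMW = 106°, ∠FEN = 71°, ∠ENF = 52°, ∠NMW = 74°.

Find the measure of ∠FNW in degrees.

1. ∠EMF = 74°  [linear pair at M on EW]
2. ∠EFN = 57°  [△ENF]
3. ∠FEW = 49°  [△EMF]
4. ∠FNW = 49°  [same arc WF]

∠FNW = 49°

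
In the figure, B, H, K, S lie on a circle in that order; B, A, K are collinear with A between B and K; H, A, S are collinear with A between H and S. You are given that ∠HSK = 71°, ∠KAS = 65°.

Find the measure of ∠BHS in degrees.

∠BHS = 44°

1. ∠HBK = 71°  [same arc HK]
2. ∠BAH = 65°  [vertical angles at A]
3. ∠BHS = 44°  [△BAH]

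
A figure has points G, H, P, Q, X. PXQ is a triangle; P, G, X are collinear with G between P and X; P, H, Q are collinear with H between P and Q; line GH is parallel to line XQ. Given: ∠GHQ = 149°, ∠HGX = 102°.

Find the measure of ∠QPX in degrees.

1. ∠GHP = 31°  [linear pair at H on PQ]
2. ∠HGP = 78°  [linear pair at G on PX]
3. ∠GPH = 71°  [△PGH]
4. ∠QPX = 71°  [G on PX, H on PQ]

∠QPX = 71°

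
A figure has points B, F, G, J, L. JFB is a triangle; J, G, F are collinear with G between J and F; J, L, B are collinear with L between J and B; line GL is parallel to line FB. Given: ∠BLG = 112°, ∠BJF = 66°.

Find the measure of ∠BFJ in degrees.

∠BFJ = 46°

1. ∠GLJ = 68°  [linear pair at L on JB]
2. ∠GJL = 66°  [G on JF, L on JB]
3. ∠JGL = 46°  [△JGL]
4. ∠BFJ = 46°  [GL∥FB, corresponding at G]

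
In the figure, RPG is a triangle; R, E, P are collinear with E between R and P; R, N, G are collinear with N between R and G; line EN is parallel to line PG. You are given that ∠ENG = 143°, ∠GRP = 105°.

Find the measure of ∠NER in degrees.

∠NER = 38°

1. ∠ENR = 37°  [linear pair at N on RG]
2. ∠ERN = 105°  [E on RP, N on RG]
3. ∠NER = 38°  [△REN]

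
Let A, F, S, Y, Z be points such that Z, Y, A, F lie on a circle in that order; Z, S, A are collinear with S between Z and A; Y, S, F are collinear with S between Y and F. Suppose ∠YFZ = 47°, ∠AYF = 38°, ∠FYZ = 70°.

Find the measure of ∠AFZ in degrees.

∠AFZ = 72°

1. ∠AZF = 38°  [same arc AF]
2. ∠FAZ = 70°  [same arc ZF]
3. ∠AFZ = 72°  [△ZAF]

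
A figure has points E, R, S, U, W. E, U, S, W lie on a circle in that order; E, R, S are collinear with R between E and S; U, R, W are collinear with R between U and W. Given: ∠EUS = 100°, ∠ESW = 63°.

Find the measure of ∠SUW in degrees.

∠SUW = 37°

1. ∠EWS = 80°  [cyclic EUSW, opposite ∠U+∠W]
2. ∠SEW = 37°  [△ESW]
3. ∠SUW = 37°  [same arc SW]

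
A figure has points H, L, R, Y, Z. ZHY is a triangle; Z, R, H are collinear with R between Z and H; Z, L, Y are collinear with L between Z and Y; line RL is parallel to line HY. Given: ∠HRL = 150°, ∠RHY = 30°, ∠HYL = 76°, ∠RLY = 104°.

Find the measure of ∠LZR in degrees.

1. ∠LRZ = 30°  [linear pair at R on ZH]
2. ∠RLZ = 76°  [linear pair at L on ZY]
3. ∠LZR = 74°  [△ZRL]

∠LZR = 74°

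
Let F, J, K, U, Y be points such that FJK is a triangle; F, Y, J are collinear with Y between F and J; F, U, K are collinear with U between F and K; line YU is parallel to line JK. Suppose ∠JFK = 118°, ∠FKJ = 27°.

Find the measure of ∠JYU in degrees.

∠JYU = 145°

1. ∠FJK = 35°  [△FJK]
2. ∠FYU = 35°  [YU∥JK, corresponding at Y]
3. ∠JYU = 145°  [linear pair at Y on FJ]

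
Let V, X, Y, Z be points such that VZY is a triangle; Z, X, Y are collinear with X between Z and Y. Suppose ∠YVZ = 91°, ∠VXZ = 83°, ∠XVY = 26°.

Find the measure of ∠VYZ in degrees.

1. ∠VXY = 97°  [linear pair at X on ZY]
2. ∠VYX = 57°  [△VXY]
3. ∠VYZ = 57°  [X on ray YZ]

∠VYZ = 57°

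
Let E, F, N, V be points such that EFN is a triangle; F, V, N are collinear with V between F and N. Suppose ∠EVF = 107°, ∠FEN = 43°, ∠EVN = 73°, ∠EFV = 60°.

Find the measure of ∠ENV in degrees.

∠ENV = 77°

1. ∠EFN = 60°  [V on ray FN]
2. ∠ENF = 77°  [△EFN]
3. ∠ENV = 77°  [V on ray NF]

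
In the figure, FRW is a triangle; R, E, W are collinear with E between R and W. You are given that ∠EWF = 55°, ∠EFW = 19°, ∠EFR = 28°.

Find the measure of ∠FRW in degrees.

∠FRW = 78°

1. ∠FEW = 106°  [△FEW]
2. ∠FER = 74°  [linear pair at E on RW]
3. ∠ERF = 78°  [△FRE]
4. ∠FRW = 78°  [E on ray RW]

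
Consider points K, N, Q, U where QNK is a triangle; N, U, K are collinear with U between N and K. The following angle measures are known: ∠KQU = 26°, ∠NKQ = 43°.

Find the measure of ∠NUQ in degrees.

∠NUQ = 69°

1. ∠QKU = 43°  [U on ray KN]
2. ∠KUQ = 111°  [△QUK]
3. ∠NUQ = 69°  [linear pair at U on NK]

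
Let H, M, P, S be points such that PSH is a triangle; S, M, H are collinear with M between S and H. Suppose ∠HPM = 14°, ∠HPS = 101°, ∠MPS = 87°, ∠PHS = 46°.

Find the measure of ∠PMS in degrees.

1. ∠HSP = 33°  [△PSH]
2. ∠MSP = 33°  [M on ray SH]
3. ∠PMS = 60°  [△PSM]

∠PMS = 60°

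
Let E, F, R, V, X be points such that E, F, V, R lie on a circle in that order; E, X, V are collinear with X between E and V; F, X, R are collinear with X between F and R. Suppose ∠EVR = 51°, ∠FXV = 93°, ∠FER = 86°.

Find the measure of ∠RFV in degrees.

∠RFV = 44°

1. ∠EFR = 51°  [same arc ER]
2. ∠EXR = 93°  [vertical angles at X]
3. ∠ERF = 43°  [△EFR]
4. ∠REV = 44°  [△EXR]
5. ∠RFV = 44°  [same arc VR]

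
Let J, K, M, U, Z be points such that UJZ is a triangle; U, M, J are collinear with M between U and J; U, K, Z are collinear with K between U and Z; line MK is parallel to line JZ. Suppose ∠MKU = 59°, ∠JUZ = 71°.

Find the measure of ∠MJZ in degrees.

1. ∠JZU = 59°  [MK∥JZ, corresponding at K]
2. ∠UJZ = 50°  [△UJZ]
3. ∠MJZ = 50°  [M on ray JU]

∠MJZ = 50°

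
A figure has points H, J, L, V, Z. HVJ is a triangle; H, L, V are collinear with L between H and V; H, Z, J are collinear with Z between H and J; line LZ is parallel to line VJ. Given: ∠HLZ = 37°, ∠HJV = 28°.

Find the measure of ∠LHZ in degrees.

1. ∠HVJ = 37°  [LZ∥VJ, corresponding at L]
2. ∠JHV = 115°  [△HVJ]
3. ∠LHZ = 115°  [L on HV, Z on HJ]

∠LHZ = 115°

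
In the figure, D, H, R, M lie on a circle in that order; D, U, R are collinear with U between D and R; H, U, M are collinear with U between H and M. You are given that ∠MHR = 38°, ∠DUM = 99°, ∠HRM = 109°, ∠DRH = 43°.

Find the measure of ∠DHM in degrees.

∠DHM = 66°

1. ∠MDR = 38°  [same arc RM]
2. ∠DMH = 43°  [△DUM]
3. ∠HDM = 71°  [cyclic DHRM, opposite ∠D+∠R]
4. ∠DHM = 66°  [△DHM]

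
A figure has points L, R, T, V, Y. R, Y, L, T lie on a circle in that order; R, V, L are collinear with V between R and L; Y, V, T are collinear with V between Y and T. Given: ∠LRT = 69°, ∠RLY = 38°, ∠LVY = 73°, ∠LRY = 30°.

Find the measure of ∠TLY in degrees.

∠TLY = 81°

1. ∠LYT = 69°  [same arc LT]
2. ∠LTY = 30°  [same arc YL]
3. ∠TLY = 81°  [△YLT]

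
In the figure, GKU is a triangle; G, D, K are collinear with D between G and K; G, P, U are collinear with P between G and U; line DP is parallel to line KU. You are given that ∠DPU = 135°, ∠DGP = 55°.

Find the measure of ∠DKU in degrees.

1. ∠DPG = 45°  [linear pair at P on GU]
2. ∠GDP = 80°  [△GDP]
3. ∠KDP = 100°  [linear pair at D on GK]
4. ∠DKU = 80°  [DP∥KU, co-interior at K–D]

∠DKU = 80°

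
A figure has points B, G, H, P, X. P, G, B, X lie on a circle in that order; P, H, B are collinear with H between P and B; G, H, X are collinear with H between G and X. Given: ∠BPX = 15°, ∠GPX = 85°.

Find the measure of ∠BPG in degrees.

∠BPG = 70°

1. ∠BGX = 15°  [same arc BX]
2. ∠GBX = 95°  [cyclic PGBX, opposite ∠P+∠B]
3. ∠BXG = 70°  [△GBX]
4. ∠BPG = 70°  [same arc GB]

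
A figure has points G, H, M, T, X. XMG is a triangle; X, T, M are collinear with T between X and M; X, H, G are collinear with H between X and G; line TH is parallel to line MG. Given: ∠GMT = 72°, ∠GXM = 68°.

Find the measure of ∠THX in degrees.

1. ∠GMX = 72°  [T on ray MX]
2. ∠MGX = 40°  [△XMG]
3. ∠THX = 40°  [TH∥MG, corresponding at H]

∠THX = 40°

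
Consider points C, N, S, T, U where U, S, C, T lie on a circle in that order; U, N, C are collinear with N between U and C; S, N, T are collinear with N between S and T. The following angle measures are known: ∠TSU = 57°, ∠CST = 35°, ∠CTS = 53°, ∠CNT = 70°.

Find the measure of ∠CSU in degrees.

∠CSU = 92°

1. ∠TCU = 57°  [same arc UT]
2. ∠CUT = 35°  [same arc CT]
3. ∠CTU = 88°  [△UCT]
4. ∠CSU = 92°  [cyclic USCT, opposite ∠S+∠T]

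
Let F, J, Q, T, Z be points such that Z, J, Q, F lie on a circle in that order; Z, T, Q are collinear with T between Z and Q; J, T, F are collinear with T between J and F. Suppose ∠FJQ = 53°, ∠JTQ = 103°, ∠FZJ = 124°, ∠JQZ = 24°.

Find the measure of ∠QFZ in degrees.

1. ∠FZQ = 53°  [same arc QF]
2. ∠FTZ = 103°  [vertical angles at T]
3. ∠FQJ = 56°  [cyclic ZJQF, opposite ∠Z+∠Q]
4. ∠FTQ = 77°  [linear pair at T on ZQ]
5. ∠JFQ = 71°  [△JQF]
6. ∠FQZ = 32°  [△QTF]
7. ∠QFZ = 95°  [△ZQF]

∠QFZ = 95°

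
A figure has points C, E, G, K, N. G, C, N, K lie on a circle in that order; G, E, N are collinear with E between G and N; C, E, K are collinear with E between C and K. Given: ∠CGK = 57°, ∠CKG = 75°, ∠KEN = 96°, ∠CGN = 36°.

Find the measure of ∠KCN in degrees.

∠KCN = 21°

1. ∠CNK = 123°  [cyclic GCNK, opposite ∠G+∠N]
2. ∠CKN = 36°  [same arc CN]
3. ∠KCN = 21°  [△CNK]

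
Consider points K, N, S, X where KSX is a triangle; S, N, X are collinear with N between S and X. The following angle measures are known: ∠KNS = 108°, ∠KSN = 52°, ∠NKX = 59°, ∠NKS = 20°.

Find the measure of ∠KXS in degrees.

1. ∠KNX = 72°  [linear pair at N on SX]
2. ∠KXN = 49°  [△KNX]
3. ∠KXS = 49°  [N on ray XS]

∠KXS = 49°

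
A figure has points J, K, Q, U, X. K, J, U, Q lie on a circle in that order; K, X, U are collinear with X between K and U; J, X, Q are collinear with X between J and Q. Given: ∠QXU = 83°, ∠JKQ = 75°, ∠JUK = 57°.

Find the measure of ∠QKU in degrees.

1. ∠KXQ = 97°  [linear pair at X on KU]
2. ∠JQK = 57°  [same arc KJ]
3. ∠QKU = 26°  [△KXQ]

∠QKU = 26°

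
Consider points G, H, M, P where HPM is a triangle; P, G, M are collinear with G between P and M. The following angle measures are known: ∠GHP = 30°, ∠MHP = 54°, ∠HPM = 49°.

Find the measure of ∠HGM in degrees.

1. ∠GPH = 49°  [G on ray PM]
2. ∠HGP = 101°  [△HPG]
3. ∠HGM = 79°  [linear pair at G on PM]

∠HGM = 79°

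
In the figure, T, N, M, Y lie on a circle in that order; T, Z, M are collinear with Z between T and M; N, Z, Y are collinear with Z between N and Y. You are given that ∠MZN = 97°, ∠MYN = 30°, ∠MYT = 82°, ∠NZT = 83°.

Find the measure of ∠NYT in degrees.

∠NYT = 52°

1. ∠MTN = 30°  [same arc NM]
2. ∠MNT = 98°  [cyclic TNMY, opposite ∠N+∠Y]
3. ∠NMT = 52°  [△TNM]
4. ∠NYT = 52°  [same arc TN]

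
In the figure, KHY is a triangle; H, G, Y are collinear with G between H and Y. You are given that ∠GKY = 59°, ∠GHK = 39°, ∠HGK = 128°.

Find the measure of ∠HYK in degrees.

∠HYK = 69°

1. ∠KGY = 52°  [linear pair at G on HY]
2. ∠GYK = 69°  [△KGY]
3. ∠HYK = 69°  [G on ray YH]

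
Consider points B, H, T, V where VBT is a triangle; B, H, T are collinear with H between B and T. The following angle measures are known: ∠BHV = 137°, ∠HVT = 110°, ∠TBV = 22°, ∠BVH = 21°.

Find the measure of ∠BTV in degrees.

1. ∠THV = 43°  [linear pair at H on BT]
2. ∠HTV = 27°  [△VHT]
3. ∠BTV = 27°  [H on ray TB]

∠BTV = 27°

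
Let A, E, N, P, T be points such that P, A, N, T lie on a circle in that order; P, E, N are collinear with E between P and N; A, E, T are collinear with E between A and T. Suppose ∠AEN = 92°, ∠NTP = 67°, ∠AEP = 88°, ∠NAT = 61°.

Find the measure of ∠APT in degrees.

1. ∠PET = 92°  [vertical angles at E]
2. ∠ANP = 27°  [△AEN]
3. ∠NAP = 113°  [cyclic PANT, opposite ∠A+∠T]
4. ∠NPT = 61°  [same arc NT]
5. ∠ATP = 27°  [△PET]
6. ∠APN = 40°  [△PAN]
7. ∠PAT = 52°  [△PEA]
8. ∠APT = 101°  [△PAT]

∠APT = 101°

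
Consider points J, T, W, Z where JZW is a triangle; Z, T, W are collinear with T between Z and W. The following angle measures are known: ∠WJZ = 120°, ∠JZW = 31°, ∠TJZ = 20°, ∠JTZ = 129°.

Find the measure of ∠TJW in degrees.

∠TJW = 100°

1. ∠JWZ = 29°  [△JZW]
2. ∠JTW = 51°  [linear pair at T on ZW]
3. ∠JWT = 29°  [T on ray WZ]
4. ∠TJW = 100°  [△JTW]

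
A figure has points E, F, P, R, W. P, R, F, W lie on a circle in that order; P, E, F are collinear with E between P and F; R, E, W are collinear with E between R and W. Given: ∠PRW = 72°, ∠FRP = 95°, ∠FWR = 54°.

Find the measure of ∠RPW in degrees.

∠RPW = 77°

1. ∠PFW = 72°  [same arc PW]
2. ∠FWP = 85°  [cyclic PRFW, opposite ∠R+∠W]
3. ∠FEW = 54°  [△FEW]
4. ∠FPW = 23°  [△PFW]
5. ∠PEW = 126°  [linear pair at E on PF]
6. ∠PWR = 31°  [△PEW]
7. ∠RPW = 77°  [△PRW]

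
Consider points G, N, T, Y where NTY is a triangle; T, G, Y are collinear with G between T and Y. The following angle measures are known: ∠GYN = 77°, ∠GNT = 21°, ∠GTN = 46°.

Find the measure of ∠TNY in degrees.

1. ∠NYT = 77°  [G on ray YT]
2. ∠NTY = 46°  [G on ray TY]
3. ∠TNY = 57°  [△NTY]

∠TNY = 57°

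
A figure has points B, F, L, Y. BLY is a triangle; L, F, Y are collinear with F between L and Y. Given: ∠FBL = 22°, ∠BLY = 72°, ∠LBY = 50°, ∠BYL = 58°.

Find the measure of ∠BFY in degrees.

∠BFY = 94°

1. ∠BLF = 72°  [F on ray LY]
2. ∠BFL = 86°  [△BLF]
3. ∠BFY = 94°  [linear pair at F on LY]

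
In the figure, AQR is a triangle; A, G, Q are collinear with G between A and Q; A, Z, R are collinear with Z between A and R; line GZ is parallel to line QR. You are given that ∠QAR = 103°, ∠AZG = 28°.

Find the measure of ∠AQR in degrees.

∠AQR = 49°

1. ∠GAZ = 103°  [G on AQ, Z on AR]
2. ∠AGZ = 49°  [△AGZ]
3. ∠AQR = 49°  [GZ∥QR, corresponding at G]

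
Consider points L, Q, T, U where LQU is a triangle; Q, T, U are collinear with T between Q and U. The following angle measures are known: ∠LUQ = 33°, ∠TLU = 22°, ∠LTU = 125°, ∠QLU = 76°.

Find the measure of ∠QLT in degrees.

∠QLT = 54°

1. ∠LQU = 71°  [△LQU]
2. ∠LTQ = 55°  [linear pair at T on QU]
3. ∠LQT = 71°  [T on ray QU]
4. ∠QLT = 54°  [△LQT]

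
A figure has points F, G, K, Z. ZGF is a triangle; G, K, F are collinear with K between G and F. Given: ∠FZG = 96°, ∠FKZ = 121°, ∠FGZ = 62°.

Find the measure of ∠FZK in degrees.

1. ∠GFZ = 22°  [△ZGF]
2. ∠KFZ = 22°  [K on ray FG]
3. ∠FZK = 37°  [△ZKF]

∠FZK = 37°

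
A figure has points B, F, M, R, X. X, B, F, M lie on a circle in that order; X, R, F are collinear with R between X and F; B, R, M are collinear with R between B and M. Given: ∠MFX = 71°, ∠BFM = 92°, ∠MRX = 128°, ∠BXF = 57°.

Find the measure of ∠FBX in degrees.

∠FBX = 102°

1. ∠MBX = 71°  [same arc XM]
2. ∠BXM = 88°  [cyclic XBFM, opposite ∠X+∠F]
3. ∠BMX = 21°  [△XBM]
4. ∠BFX = 21°  [same arc XB]
5. ∠FBX = 102°  [△XBF]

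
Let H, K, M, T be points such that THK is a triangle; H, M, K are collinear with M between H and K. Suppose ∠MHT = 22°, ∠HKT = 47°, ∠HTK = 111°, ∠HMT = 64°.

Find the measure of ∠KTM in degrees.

∠KTM = 17°

1. ∠MKT = 47°  [M on ray KH]
2. ∠KMT = 116°  [linear pair at M on HK]
3. ∠KTM = 17°  [△TMK]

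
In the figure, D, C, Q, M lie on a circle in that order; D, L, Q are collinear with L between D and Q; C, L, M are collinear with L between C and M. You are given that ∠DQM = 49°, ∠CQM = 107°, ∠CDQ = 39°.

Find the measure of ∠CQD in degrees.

1. ∠DCM = 49°  [same arc DM]
2. ∠CDM = 73°  [cyclic DCQM, opposite ∠D+∠Q]
3. ∠CMD = 58°  [△DCM]
4. ∠CQD = 58°  [same arc DC]

∠CQD = 58°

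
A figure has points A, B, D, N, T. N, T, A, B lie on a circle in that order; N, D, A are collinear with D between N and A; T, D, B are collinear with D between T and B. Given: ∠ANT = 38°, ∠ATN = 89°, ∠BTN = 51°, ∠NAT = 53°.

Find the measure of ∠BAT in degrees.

1. ∠NBT = 53°  [same arc NT]
2. ∠BNT = 76°  [△NTB]
3. ∠BAT = 104°  [cyclic NTAB, opposite ∠N+∠A]

∠BAT = 104°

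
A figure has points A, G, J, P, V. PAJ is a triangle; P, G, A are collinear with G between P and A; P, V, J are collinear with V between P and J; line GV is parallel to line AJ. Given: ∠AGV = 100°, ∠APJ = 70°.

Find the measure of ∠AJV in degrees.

1. ∠PGV = 80°  [linear pair at G on PA]
2. ∠GPV = 70°  [G on PA, V on PJ]
3. ∠GVP = 30°  [△PGV]
4. ∠GVJ = 150°  [linear pair at V on PJ]
5. ∠AJV = 30°  [GV∥AJ, co-interior at J–V]

∠AJV = 30°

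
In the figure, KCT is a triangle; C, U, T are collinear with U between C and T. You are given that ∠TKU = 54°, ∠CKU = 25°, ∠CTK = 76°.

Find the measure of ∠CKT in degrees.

1. ∠KTU = 76°  [U on ray TC]
2. ∠KUT = 50°  [△KUT]
3. ∠CUK = 130°  [linear pair at U on CT]
4. ∠KCU = 25°  [△KCU]
5. ∠KCT = 25°  [U on ray CT]
6. ∠CKT = 79°  [△KCT]

∠CKT = 79°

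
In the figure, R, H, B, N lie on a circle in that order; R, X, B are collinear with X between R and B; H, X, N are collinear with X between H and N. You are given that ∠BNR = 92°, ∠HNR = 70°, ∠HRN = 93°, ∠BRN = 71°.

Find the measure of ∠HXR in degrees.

∠HXR = 141°

1. ∠BHR = 88°  [cyclic RHBN, opposite ∠H+∠N]
2. ∠HBR = 70°  [same arc RH]
3. ∠NHR = 17°  [△RHN]
4. ∠BRH = 22°  [△RHB]
5. ∠HXR = 141°  [△RXH]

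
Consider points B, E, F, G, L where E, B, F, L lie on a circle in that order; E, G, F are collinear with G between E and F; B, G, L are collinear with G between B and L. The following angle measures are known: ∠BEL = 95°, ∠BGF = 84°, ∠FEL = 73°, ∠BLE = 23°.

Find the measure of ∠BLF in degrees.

1. ∠BFL = 85°  [cyclic EBFL, opposite ∠E+∠F]
2. ∠FBL = 73°  [same arc FL]
3. ∠BLF = 22°  [△BFL]

∠BLF = 22°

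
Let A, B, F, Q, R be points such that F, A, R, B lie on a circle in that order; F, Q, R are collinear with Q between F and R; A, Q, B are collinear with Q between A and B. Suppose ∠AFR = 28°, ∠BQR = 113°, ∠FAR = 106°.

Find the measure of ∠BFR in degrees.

1. ∠ARF = 46°  [△FAR]
2. ∠BQF = 67°  [linear pair at Q on FR]
3. ∠ABF = 46°  [same arc FA]
4. ∠BFR = 67°  [△FQB]

∠BFR = 67°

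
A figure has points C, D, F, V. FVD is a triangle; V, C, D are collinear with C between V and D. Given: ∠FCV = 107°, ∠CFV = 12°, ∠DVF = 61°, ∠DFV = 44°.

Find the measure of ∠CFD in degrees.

∠CFD = 32°

1. ∠DCF = 73°  [linear pair at C on VD]
2. ∠FDV = 75°  [△FVD]
3. ∠CDF = 75°  [C on ray DV]
4. ∠CFD = 32°  [△FCD]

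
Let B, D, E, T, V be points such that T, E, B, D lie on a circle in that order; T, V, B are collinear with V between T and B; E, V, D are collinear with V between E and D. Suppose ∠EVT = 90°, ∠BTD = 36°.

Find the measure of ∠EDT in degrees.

1. ∠BVD = 90°  [vertical angles at V]
2. ∠DVT = 90°  [linear pair at V on TB]
3. ∠EDT = 54°  [△TVD]

∠EDT = 54°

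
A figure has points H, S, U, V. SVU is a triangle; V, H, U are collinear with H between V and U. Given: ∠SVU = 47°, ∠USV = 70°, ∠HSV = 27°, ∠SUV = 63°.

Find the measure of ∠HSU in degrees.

1. ∠HVS = 47°  [H on ray VU]
2. ∠SHV = 106°  [△SVH]
3. ∠HUS = 63°  [H on ray UV]
4. ∠SHU = 74°  [linear pair at H on VU]
5. ∠HSU = 43°  [△SHU]

∠HSU = 43°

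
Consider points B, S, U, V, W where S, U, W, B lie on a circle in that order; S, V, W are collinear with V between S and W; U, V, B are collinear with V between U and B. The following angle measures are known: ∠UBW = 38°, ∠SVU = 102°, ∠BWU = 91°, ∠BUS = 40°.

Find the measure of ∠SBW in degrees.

∠SBW = 89°

1. ∠BUW = 51°  [△UWB]
2. ∠BWS = 40°  [same arc SB]
3. ∠BSW = 51°  [same arc WB]
4. ∠SBW = 89°  [△SWB]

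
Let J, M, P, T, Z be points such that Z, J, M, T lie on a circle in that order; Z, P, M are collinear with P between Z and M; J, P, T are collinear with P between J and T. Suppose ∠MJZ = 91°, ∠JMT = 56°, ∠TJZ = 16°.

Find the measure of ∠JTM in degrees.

1. ∠MTZ = 89°  [cyclic ZJMT, opposite ∠J+∠T]
2. ∠TMZ = 16°  [same arc ZT]
3. ∠MZT = 75°  [△ZMT]
4. ∠MJT = 75°  [same arc MT]
5. ∠JTM = 49°  [△JMT]

∠JTM = 49°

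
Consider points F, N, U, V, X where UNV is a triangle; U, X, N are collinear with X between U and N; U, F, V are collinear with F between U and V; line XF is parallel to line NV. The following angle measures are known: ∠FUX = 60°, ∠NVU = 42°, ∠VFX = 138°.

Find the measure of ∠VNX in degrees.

1. ∠NUV = 60°  [X on UN, F on UV]
2. ∠UNV = 78°  [△UNV]
3. ∠VNX = 78°  [X on ray NU]

∠VNX = 78°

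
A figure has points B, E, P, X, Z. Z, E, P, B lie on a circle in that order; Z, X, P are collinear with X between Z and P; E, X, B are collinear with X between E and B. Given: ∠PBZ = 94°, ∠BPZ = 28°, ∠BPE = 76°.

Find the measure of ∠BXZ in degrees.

1. ∠BZP = 58°  [△ZPB]
2. ∠BEZ = 28°  [same arc ZB]
3. ∠BZE = 104°  [cyclic ZEPB, opposite ∠Z+∠P]
4. ∠EBZ = 48°  [△ZEB]
5. ∠BXZ = 74°  [△ZXB]

∠BXZ = 74°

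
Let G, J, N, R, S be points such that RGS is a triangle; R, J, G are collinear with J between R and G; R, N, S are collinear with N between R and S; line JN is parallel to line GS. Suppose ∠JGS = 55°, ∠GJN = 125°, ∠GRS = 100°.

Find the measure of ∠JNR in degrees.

1. ∠NJR = 55°  [linear pair at J on RG]
2. ∠JRN = 100°  [J on RG, N on RS]
3. ∠JNR = 25°  [△RJN]

∠JNR = 25°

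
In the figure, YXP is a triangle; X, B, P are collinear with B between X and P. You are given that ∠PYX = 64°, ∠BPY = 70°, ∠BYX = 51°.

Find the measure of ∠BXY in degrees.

∠BXY = 46°

1. ∠XPY = 70°  [B on ray PX]
2. ∠PXY = 46°  [△YXP]
3. ∠BXY = 46°  [B on ray XP]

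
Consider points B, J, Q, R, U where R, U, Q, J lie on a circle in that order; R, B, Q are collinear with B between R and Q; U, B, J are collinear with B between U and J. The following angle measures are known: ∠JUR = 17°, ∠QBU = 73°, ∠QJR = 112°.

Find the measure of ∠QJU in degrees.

1. ∠JQR = 17°  [same arc RJ]
2. ∠JBR = 73°  [vertical angles at B]
3. ∠JBQ = 107°  [linear pair at B on RQ]
4. ∠QJU = 56°  [△QBJ]

∠QJU = 56°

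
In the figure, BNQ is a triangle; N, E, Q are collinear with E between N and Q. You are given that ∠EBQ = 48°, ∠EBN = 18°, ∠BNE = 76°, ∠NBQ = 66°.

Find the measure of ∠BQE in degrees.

∠BQE = 38°

1. ∠BNQ = 76°  [E on ray NQ]
2. ∠BQN = 38°  [△BNQ]
3. ∠BQE = 38°  [E on ray QN]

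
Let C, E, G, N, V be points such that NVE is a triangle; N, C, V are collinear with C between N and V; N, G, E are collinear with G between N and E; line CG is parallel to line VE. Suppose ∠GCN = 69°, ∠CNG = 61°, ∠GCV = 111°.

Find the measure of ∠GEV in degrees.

∠GEV = 50°

1. ∠CGN = 50°  [△NCG]
2. ∠CGE = 130°  [linear pair at G on NE]
3. ∠GEV = 50°  [CG∥VE, co-interior at E–G]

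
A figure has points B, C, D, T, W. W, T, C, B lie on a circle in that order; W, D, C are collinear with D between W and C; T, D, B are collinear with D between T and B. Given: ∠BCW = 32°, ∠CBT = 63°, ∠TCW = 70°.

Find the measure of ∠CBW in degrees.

∠CBW = 133°

1. ∠CWT = 63°  [same arc TC]
2. ∠CTW = 47°  [△WTC]
3. ∠CBW = 133°  [cyclic WTCB, opposite ∠T+∠B]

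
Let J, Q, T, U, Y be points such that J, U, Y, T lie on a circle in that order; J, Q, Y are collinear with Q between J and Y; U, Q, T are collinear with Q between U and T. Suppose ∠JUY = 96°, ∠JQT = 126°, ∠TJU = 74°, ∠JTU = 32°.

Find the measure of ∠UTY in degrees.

1. ∠JTY = 84°  [cyclic JUYT, opposite ∠U+∠T]
2. ∠TQY = 54°  [linear pair at Q on JY]
3. ∠TJY = 22°  [△JQT]
4. ∠JYT = 74°  [△JYT]
5. ∠UTY = 52°  [△YQT]

∠UTY = 52°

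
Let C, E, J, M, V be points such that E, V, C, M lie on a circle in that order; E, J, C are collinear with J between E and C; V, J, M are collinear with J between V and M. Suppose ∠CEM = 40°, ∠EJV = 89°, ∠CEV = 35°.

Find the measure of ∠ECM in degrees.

1. ∠CJM = 89°  [vertical angles at J]
2. ∠CMV = 35°  [same arc VC]
3. ∠ECM = 56°  [△CJM]

∠ECM = 56°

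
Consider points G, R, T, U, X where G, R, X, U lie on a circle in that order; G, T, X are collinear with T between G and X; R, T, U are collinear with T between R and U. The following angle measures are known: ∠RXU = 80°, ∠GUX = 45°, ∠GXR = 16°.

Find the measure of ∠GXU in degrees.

1. ∠RGU = 100°  [cyclic GRXU, opposite ∠G+∠X]
2. ∠GUR = 16°  [same arc GR]
3. ∠GRU = 64°  [△GRU]
4. ∠GXU = 64°  [same arc GU]

∠GXU = 64°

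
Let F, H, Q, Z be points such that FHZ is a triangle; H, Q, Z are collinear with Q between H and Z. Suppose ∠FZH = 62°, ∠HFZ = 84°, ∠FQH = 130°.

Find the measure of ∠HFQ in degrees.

∠HFQ = 16°

1. ∠FHZ = 34°  [△FHZ]
2. ∠FHQ = 34°  [Q on ray HZ]
3. ∠HFQ = 16°  [△FHQ]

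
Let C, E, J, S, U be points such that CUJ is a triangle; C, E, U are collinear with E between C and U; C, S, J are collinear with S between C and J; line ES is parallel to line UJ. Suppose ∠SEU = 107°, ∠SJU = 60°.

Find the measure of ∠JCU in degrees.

1. ∠CES = 73°  [linear pair at E on CU]
2. ∠CJU = 60°  [S on ray JC]
3. ∠CUJ = 73°  [ES∥UJ, corresponding at E]
4. ∠JCU = 47°  [△CUJ]

∠JCU = 47°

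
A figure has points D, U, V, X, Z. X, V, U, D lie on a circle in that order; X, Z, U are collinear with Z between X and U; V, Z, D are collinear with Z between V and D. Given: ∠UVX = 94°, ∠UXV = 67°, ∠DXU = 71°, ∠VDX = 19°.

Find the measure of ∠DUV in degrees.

∠DUV = 42°

1. ∠UDV = 67°  [same arc VU]
2. ∠DVU = 71°  [same arc UD]
3. ∠DUV = 42°  [△VUD]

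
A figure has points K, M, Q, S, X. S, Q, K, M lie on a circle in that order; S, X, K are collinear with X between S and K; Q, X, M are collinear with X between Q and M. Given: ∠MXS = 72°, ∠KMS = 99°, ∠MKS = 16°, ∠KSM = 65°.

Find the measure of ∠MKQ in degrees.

1. ∠KXM = 108°  [linear pair at X on SK]
2. ∠KMQ = 56°  [△KXM]
3. ∠KQM = 65°  [same arc KM]
4. ∠MKQ = 59°  [△QKM]

∠MKQ = 59°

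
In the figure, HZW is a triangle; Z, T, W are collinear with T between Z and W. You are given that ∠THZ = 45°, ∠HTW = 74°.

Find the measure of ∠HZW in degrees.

1. ∠HTZ = 106°  [linear pair at T on ZW]
2. ∠HZT = 29°  [△HZT]
3. ∠HZW = 29°  [T on ray ZW]

∠HZW = 29°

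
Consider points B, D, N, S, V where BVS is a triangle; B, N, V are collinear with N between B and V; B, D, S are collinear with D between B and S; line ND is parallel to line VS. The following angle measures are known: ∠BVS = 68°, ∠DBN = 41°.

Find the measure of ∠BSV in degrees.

∠BSV = 71°

1. ∠BND = 68°  [ND∥VS, corresponding at N]
2. ∠BDN = 71°  [△BND]
3. ∠BSV = 71°  [ND∥VS, corresponding at D]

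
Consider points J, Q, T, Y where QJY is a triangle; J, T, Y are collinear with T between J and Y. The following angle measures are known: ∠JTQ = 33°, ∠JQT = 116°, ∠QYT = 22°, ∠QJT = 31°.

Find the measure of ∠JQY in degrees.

1. ∠JYQ = 22°  [T on ray YJ]
2. ∠QJY = 31°  [T on ray JY]
3. ∠JQY = 127°  [△QJY]

∠JQY = 127°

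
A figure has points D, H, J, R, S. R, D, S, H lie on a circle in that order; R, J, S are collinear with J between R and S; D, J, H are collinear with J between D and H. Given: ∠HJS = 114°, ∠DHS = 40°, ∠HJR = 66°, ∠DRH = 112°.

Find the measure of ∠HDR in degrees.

1. ∠DJR = 114°  [vertical angles at J]
2. ∠DRS = 40°  [same arc DS]
3. ∠HDR = 26°  [△RJD]

∠HDR = 26°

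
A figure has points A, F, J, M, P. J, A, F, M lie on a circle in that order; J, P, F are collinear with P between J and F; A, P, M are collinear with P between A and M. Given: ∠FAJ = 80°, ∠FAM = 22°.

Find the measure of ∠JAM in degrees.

∠JAM = 58°

1. ∠FMJ = 100°  [cyclic JAFM, opposite ∠A+∠M]
2. ∠FJM = 22°  [same arc FM]
3. ∠JFM = 58°  [△JFM]
4. ∠JAM = 58°  [same arc JM]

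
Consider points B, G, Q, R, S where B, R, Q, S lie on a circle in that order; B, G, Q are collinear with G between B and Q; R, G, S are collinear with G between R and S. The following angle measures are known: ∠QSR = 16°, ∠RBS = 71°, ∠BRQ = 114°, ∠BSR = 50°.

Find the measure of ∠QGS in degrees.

1. ∠QBR = 16°  [same arc RQ]
2. ∠BRS = 59°  [△BRS]
3. ∠BGR = 105°  [△BGR]
4. ∠QGS = 105°  [vertical angles at G]

∠QGS = 105°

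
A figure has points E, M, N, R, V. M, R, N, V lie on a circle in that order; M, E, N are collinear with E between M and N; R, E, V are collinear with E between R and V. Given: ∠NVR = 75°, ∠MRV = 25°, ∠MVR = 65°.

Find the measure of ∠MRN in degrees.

1. ∠NMR = 75°  [same arc RN]
2. ∠MNR = 65°  [same arc MR]
3. ∠MRN = 40°  [△MRN]

∠MRN = 40°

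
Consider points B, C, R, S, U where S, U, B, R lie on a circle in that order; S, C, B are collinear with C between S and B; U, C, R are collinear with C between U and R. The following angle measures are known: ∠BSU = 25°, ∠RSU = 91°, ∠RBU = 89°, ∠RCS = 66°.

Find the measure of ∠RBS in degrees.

∠RBS = 41°

1. ∠BRU = 25°  [same arc UB]
2. ∠BCR = 114°  [linear pair at C on SB]
3. ∠RBS = 41°  [△BCR]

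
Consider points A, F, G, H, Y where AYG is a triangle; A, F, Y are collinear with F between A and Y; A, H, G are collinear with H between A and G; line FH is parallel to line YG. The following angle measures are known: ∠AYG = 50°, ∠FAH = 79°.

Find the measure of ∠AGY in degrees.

1. ∠AFH = 50°  [FH∥YG, corresponding at F]
2. ∠AHF = 51°  [△AFH]
3. ∠AGY = 51°  [FH∥YG, corresponding at H]

∠AGY = 51°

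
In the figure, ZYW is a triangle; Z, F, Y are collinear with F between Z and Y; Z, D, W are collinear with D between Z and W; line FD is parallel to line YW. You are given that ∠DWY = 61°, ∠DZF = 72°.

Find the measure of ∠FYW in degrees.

1. ∠YWZ = 61°  [D on ray WZ]
2. ∠WZY = 72°  [F on ZY, D on ZW]
3. ∠WYZ = 47°  [△ZYW]
4. ∠FYW = 47°  [F on ray YZ]

∠FYW = 47°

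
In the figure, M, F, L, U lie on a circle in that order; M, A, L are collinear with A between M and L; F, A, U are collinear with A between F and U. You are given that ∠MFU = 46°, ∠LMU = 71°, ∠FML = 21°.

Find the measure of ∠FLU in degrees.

∠FLU = 88°

1. ∠LFU = 71°  [same arc LU]
2. ∠FUL = 21°  [same arc FL]
3. ∠FLU = 88°  [△FLU]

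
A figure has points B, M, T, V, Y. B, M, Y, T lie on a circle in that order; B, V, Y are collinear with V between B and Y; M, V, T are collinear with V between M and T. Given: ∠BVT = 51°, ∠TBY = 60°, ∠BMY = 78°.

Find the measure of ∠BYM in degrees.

1. ∠MVY = 51°  [vertical angles at V]
2. ∠TMY = 60°  [same arc YT]
3. ∠BYM = 69°  [△MVY]

∠BYM = 69°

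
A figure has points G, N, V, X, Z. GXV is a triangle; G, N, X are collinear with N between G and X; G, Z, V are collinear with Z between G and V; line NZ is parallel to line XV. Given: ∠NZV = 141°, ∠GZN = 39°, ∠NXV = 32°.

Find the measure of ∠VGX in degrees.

∠VGX = 109°

1. ∠GVX = 39°  [NZ∥XV, corresponding at Z]
2. ∠GXV = 32°  [N on ray XG]
3. ∠VGX = 109°  [△GXV]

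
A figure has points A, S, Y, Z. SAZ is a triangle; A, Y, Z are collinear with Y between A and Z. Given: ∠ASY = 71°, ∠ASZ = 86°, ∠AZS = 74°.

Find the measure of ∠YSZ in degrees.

1. ∠SAZ = 20°  [△SAZ]
2. ∠SZY = 74°  [Y on ray ZA]
3. ∠SAY = 20°  [Y on ray AZ]
4. ∠AYS = 89°  [△SAY]
5. ∠SYZ = 91°  [linear pair at Y on AZ]
6. ∠YSZ = 15°  [△SYZ]

∠YSZ = 15°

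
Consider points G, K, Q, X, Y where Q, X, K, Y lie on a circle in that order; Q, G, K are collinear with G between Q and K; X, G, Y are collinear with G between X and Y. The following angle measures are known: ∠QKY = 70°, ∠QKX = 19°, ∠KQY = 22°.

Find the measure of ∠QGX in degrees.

1. ∠KXY = 22°  [same arc KY]
2. ∠KGX = 139°  [△XGK]
3. ∠QGX = 41°  [linear pair at G on QK]

∠QGX = 41°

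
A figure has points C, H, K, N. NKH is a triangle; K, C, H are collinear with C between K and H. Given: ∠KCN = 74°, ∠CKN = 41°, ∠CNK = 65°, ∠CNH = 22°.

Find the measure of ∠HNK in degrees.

∠HNK = 87°

1. ∠HCN = 106°  [linear pair at C on KH]
2. ∠HKN = 41°  [C on ray KH]
3. ∠CHN = 52°  [△NCH]
4. ∠KHN = 52°  [C on ray HK]
5. ∠HNK = 87°  [△NKH]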